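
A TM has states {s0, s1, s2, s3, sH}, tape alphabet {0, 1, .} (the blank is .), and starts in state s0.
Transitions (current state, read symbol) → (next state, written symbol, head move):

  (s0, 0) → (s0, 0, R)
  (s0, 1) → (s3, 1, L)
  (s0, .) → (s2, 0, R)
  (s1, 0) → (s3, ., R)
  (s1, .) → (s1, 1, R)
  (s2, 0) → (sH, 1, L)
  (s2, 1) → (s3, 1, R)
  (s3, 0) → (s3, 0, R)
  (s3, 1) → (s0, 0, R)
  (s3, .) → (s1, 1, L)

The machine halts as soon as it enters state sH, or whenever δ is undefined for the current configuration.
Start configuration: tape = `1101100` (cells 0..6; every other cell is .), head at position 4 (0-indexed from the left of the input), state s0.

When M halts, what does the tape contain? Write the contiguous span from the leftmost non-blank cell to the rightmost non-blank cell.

11000000

state=s0 head=4 tape=1101[1]00..   (s0,1)→(s3,1,L)
state=s3 head=3 tape=110[1]100..   (s3,1)→(s0,0,R)
state=s0 head=4 tape=1100[1]00..   (s0,1)→(s3,1,L)
state=s3 head=3 tape=110[0]100..   (s3,0)→(s3,0,R)
state=s3 head=4 tape=1100[1]00..   (s3,1)→(s0,0,R)
state=s0 head=5 tape=11000[0]0..   (s0,0)→(s0,0,R)
state=s0 head=6 tape=110000[0]..   (s0,0)→(s0,0,R)
state=s0 head=7 tape=1100000[.].   (s0,.)→(s2,0,R)
state=s2 head=8 tape=11000000[.]
The non-blank tape span at halt is 11000000.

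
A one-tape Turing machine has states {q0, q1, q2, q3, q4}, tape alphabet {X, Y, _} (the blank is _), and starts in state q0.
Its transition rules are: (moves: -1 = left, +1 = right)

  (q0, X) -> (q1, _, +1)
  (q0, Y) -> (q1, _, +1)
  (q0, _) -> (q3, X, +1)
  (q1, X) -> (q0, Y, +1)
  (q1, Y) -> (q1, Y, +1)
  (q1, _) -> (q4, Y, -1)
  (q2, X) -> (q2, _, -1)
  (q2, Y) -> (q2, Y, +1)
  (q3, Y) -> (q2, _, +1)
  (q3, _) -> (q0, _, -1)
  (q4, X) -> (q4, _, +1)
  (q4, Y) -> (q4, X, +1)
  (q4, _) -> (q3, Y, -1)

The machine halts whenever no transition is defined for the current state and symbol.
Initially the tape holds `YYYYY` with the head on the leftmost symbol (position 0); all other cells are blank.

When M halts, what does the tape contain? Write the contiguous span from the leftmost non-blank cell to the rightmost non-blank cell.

state=q0 head=0 tape=[Y]YYYY__   (q0,Y)→(q1,_,+1)
state=q1 head=1 tape=_[Y]YYY__   (q1,Y)→(q1,Y,+1)
state=q1 head=2 tape=_Y[Y]YY__   (q1,Y)→(q1,Y,+1)
state=q1 head=3 tape=_YY[Y]Y__   (q1,Y)→(q1,Y,+1)
state=q1 head=4 tape=_YYY[Y]__   (q1,Y)→(q1,Y,+1)
state=q1 head=5 tape=_YYYY[_]_   (q1,_)→(q4,Y,-1)
state=q4 head=4 tape=_YYY[Y]Y_   (q4,Y)→(q4,X,+1)
state=q4 head=5 tape=_YYYX[Y]_   (q4,Y)→(q4,X,+1)
state=q4 head=6 tape=_YYYXX[_]   (q4,_)→(q3,Y,-1)
state=q3 head=5 tape=_YYYX[X]Y
The non-blank tape span at halt is YYYXXY.

YYYXXY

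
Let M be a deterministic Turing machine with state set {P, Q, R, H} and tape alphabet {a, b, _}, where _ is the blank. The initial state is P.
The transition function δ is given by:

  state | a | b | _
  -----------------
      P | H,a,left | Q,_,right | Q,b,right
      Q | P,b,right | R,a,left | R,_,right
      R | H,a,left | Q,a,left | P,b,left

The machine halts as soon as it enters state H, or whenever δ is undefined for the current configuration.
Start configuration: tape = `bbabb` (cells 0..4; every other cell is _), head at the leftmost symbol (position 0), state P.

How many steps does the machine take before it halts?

state=P head=0 tape=__[b]babb   (P,b)→(Q,_,right)
state=Q head=1 tape=___[b]abb   (Q,b)→(R,a,left)
state=R head=0 tape=__[_]aabb   (R,_)→(P,b,left)
state=P head=-1 tape=_[_]baabb   (P,_)→(Q,b,right)
state=Q head=0 tape=_b[b]aabb   (Q,b)→(R,a,left)
state=R head=-1 tape=_[b]aaabb   (R,b)→(Q,a,left)
state=Q head=-2 tape=[_]aaaabb   (Q,_)→(R,_,right)
state=R head=-1 tape=_[a]aaabb   (R,a)→(H,a,left)
state=H head=-2 tape=[_]aaaabb
M halts after 8 transitions.

8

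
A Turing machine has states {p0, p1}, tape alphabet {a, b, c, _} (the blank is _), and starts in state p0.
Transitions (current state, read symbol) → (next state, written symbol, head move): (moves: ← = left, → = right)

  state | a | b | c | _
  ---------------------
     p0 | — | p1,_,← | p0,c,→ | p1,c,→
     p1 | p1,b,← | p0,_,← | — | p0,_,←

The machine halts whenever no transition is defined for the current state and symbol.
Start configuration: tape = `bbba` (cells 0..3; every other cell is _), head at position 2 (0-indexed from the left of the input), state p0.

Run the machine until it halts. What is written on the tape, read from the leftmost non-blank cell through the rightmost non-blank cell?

p0 | __bb[b]a   read b → write _, move ←, go to p1
p1 | __b[b]_a   read b → write _, move ←, go to p0
p0 | __[b]__a   read b → write _, move ←, go to p1
p1 | _[_]___a   read _ → write _, move ←, go to p0
p0 | [_]____a   read _ → write c, move →, go to p1
p1 | c[_]___a   read _ → write _, move ←, go to p0
p0 | [c]____a   read c → write c, move →, go to p0
p0 | c[_]___a   read _ → write c, move →, go to p1
p1 | cc[_]__a   read _ → write _, move ←, go to p0
p0 | c[c]___a   read c → write c, move →, go to p0
p0 | cc[_]__a   read _ → write c, move →, go to p1
p1 | ccc[_]_a   read _ → write _, move ←, go to p0
p0 | cc[c]__a   read c → write c, move →, go to p0
p0 | ccc[_]_a   read _ → write c, move →, go to p1
p1 | cccc[_]a   read _ → write _, move ←, go to p0
p0 | ccc[c]_a   read c → write c, move →, go to p0
p0 | cccc[_]a   read _ → write c, move →, go to p1
p1 | ccccc[a]   read a → write b, move ←, go to p1
p1 | cccc[c]b
The non-blank tape span at halt is cccccb.

cccccb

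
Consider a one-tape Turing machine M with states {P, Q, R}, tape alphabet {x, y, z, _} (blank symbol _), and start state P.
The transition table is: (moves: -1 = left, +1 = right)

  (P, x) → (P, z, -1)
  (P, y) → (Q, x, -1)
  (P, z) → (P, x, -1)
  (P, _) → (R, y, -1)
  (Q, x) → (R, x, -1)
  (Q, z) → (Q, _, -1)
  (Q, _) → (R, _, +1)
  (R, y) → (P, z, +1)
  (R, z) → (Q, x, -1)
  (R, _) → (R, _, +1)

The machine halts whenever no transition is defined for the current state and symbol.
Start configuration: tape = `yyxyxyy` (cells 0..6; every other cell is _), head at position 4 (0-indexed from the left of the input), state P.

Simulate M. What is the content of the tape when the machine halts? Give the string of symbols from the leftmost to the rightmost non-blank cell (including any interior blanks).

xxzxzyy

P | _yyxy[x]yy   read x → write z, move -1, go to P
P | _yyx[y]zyy   read y → write x, move -1, go to Q
Q | _yy[x]xzyy   read x → write x, move -1, go to R
R | _y[y]xxzyy   read y → write z, move +1, go to P
P | _yz[x]xzyy   read x → write z, move -1, go to P
P | _y[z]zxzyy   read z → write x, move -1, go to P
P | _[y]xzxzyy   read y → write x, move -1, go to Q
Q | [_]xxzxzyy   read _ → write _, move +1, go to R
R | _[x]xzxzyy
The non-blank tape span at halt is xxzxzyy.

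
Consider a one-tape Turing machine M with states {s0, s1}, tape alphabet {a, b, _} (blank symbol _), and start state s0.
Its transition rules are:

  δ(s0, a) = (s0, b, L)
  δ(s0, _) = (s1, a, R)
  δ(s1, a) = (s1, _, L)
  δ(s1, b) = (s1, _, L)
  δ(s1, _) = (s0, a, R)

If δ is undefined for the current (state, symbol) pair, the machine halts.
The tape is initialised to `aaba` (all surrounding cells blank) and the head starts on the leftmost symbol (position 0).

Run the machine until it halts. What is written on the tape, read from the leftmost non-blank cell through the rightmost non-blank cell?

aaabbbba

s0 | ____[a]aba   read a → write b, move L, go to s0
s0 | ___[_]baba   read _ → write a, move R, go to s1
s1 | ___a[b]aba   read b → write _, move L, go to s1
s1 | ___[a]_aba   read a → write _, move L, go to s1
s1 | __[_]__aba   read _ → write a, move R, go to s0
s0 | __a[_]_aba   read _ → write a, move R, go to s1
s1 | __aa[_]aba   read _ → write a, move R, go to s0
s0 | __aaa[a]ba   read a → write b, move L, go to s0
s0 | __aa[a]bba   read a → write b, move L, go to s0
s0 | __a[a]bbba   read a → write b, move L, go to s0
s0 | __[a]bbbba   read a → write b, move L, go to s0
s0 | _[_]bbbbba   read _ → write a, move R, go to s1
s1 | _a[b]bbbba   read b → write _, move L, go to s1
s1 | _[a]_bbbba   read a → write _, move L, go to s1
s1 | [_]__bbbba   read _ → write a, move R, go to s0
s0 | a[_]_bbbba   read _ → write a, move R, go to s1
s1 | aa[_]bbbba   read _ → write a, move R, go to s0
s0 | aaa[b]bbba
The non-blank tape span at halt is aaabbbba.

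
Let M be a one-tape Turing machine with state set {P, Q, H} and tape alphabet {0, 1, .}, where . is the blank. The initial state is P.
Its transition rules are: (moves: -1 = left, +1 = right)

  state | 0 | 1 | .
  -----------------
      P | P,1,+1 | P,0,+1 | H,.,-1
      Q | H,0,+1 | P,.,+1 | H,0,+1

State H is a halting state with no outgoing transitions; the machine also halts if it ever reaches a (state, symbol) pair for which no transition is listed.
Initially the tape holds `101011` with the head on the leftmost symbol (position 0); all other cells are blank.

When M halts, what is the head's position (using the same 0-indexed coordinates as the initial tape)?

state=P head=0 tape=[1]01011.   (P,1)→(P,0,+1)
state=P head=1 tape=0[0]1011.   (P,0)→(P,1,+1)
state=P head=2 tape=01[1]011.   (P,1)→(P,0,+1)
state=P head=3 tape=010[0]11.   (P,0)→(P,1,+1)
state=P head=4 tape=0101[1]1.   (P,1)→(P,0,+1)
state=P head=5 tape=01010[1].   (P,1)→(P,0,+1)
state=P head=6 tape=010100[.]   (P,.)→(H,.,-1)
state=H head=5 tape=01010[0].
At halt the head is at cell 5.

5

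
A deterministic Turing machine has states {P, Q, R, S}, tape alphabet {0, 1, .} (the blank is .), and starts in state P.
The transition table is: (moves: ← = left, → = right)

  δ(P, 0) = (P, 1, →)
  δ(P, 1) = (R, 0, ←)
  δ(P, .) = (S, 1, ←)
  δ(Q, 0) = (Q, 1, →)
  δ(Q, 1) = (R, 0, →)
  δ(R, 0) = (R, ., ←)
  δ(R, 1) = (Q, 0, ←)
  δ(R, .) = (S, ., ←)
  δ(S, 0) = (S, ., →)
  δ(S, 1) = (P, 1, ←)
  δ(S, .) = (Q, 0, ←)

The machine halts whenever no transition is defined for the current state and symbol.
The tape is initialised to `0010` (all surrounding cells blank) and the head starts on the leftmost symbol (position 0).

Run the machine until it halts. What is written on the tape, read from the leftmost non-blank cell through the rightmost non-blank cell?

P | ...[0]010   read 0 → write 1, move →, go to P
P | ...1[0]10   read 0 → write 1, move →, go to P
P | ...11[1]0   read 1 → write 0, move ←, go to R
R | ...1[1]00   read 1 → write 0, move ←, go to Q
Q | ...[1]000   read 1 → write 0, move →, go to R
R | ...0[0]00   read 0 → write ., move ←, go to R
R | ...[0].00   read 0 → write ., move ←, go to R
R | ..[.]..00   read . → write ., move ←, go to S
S | .[.]...00   read . → write 0, move ←, go to Q
Q | [.]0...00
The non-blank tape span at halt is 0...00.

0...00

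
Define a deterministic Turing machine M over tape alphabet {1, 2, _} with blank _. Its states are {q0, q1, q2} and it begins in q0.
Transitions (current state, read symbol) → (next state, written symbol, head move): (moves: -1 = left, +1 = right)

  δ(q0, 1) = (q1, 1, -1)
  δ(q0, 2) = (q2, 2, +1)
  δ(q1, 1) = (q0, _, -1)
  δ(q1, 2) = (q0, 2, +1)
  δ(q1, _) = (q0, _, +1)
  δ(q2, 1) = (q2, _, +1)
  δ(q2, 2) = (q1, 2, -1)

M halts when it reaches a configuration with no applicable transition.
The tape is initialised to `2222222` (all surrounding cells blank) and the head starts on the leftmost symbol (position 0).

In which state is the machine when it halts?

state=q0 head=0 tape=[2]222222_   (q0,2)→(q2,2,+1)
state=q2 head=1 tape=2[2]22222_   (q2,2)→(q1,2,-1)
state=q1 head=0 tape=[2]222222_   (q1,2)→(q0,2,+1)
state=q0 head=1 tape=2[2]22222_   (q0,2)→(q2,2,+1)
state=q2 head=2 tape=22[2]2222_   (q2,2)→(q1,2,-1)
state=q1 head=1 tape=2[2]22222_   (q1,2)→(q0,2,+1)
state=q0 head=2 tape=22[2]2222_   (q0,2)→(q2,2,+1)
state=q2 head=3 tape=222[2]222_   (q2,2)→(q1,2,-1)
state=q1 head=2 tape=22[2]2222_   (q1,2)→(q0,2,+1)
state=q0 head=3 tape=222[2]222_   (q0,2)→(q2,2,+1)
state=q2 head=4 tape=2222[2]22_   (q2,2)→(q1,2,-1)
state=q1 head=3 tape=222[2]222_   (q1,2)→(q0,2,+1)
state=q0 head=4 tape=2222[2]22_   (q0,2)→(q2,2,+1)
state=q2 head=5 tape=22222[2]2_   (q2,2)→(q1,2,-1)
state=q1 head=4 tape=2222[2]22_   (q1,2)→(q0,2,+1)
state=q0 head=5 tape=22222[2]2_   (q0,2)→(q2,2,+1)
state=q2 head=6 tape=222222[2]_   (q2,2)→(q1,2,-1)
state=q1 head=5 tape=22222[2]2_   (q1,2)→(q0,2,+1)
state=q0 head=6 tape=222222[2]_   (q0,2)→(q2,2,+1)
state=q2 head=7 tape=2222222[_]
No transition is defined for (q2, _); M halts in state q2.

q2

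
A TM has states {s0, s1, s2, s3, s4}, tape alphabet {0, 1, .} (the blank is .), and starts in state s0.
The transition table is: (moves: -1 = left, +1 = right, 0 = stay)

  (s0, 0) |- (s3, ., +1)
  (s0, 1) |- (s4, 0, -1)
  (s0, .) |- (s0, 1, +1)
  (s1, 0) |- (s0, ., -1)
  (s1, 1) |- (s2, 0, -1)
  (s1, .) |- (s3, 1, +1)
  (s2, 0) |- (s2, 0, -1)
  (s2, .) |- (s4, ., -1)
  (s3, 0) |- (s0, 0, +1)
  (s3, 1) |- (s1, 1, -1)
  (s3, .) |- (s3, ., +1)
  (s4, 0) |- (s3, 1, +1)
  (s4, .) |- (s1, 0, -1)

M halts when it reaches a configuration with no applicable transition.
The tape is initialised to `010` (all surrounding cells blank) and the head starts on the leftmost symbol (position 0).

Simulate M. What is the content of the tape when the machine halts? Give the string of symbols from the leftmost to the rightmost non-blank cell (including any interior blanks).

101010

state=s0 head=0 tape=...[0]10   (s0,0)→(s3,.,+1)
state=s3 head=1 tape=....[1]0   (s3,1)→(s1,1,-1)
state=s1 head=0 tape=...[.]10   (s1,.)→(s3,1,+1)
state=s3 head=1 tape=...1[1]0   (s3,1)→(s1,1,-1)
state=s1 head=0 tape=...[1]10   (s1,1)→(s2,0,-1)
state=s2 head=-1 tape=..[.]010   (s2,.)→(s4,.,-1)
state=s4 head=-2 tape=.[.].010   (s4,.)→(s1,0,-1)
state=s1 head=-3 tape=[.]0.010   (s1,.)→(s3,1,+1)
state=s3 head=-2 tape=1[0].010   (s3,0)→(s0,0,+1)
state=s0 head=-1 tape=10[.]010   (s0,.)→(s0,1,+1)
state=s0 head=0 tape=101[0]10   (s0,0)→(s3,.,+1)
state=s3 head=1 tape=101.[1]0   (s3,1)→(s1,1,-1)
state=s1 head=0 tape=101[.]10   (s1,.)→(s3,1,+1)
state=s3 head=1 tape=1011[1]0   (s3,1)→(s1,1,-1)
state=s1 head=0 tape=101[1]10   (s1,1)→(s2,0,-1)
state=s2 head=-1 tape=10[1]010
The non-blank tape span at halt is 101010.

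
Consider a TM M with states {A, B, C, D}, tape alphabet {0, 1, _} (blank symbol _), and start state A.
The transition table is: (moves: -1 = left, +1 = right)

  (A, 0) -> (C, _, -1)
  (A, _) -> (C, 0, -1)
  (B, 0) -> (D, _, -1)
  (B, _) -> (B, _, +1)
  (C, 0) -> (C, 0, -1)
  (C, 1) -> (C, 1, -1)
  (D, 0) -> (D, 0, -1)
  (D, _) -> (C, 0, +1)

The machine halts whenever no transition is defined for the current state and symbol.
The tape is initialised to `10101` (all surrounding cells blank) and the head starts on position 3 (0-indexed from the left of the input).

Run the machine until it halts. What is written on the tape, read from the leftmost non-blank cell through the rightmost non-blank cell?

state=A head=3 tape=_101[0]1   (A,0)→(C,_,-1)
state=C head=2 tape=_10[1]_1   (C,1)→(C,1,-1)
state=C head=1 tape=_1[0]1_1   (C,0)→(C,0,-1)
state=C head=0 tape=_[1]01_1   (C,1)→(C,1,-1)
state=C head=-1 tape=[_]101_1
The non-blank tape span at halt is 101_1.

101_1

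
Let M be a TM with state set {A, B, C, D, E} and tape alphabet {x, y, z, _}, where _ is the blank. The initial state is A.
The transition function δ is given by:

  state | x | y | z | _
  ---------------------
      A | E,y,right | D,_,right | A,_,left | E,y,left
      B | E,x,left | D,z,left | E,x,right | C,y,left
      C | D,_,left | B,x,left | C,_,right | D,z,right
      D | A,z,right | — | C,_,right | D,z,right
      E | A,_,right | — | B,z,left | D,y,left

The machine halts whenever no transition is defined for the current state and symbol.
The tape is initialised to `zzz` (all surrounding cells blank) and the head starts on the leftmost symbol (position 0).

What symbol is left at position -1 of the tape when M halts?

y

state=A head=0 tape=___[z]zz   (A,z)→(A,_,left)
state=A head=-1 tape=__[_]_zz   (A,_)→(E,y,left)
state=E head=-2 tape=_[_]y_zz   (E,_)→(D,y,left)
state=D head=-3 tape=[_]yy_zz   (D,_)→(D,z,right)
state=D head=-2 tape=z[y]y_zz
Cell -1 holds y when M halts.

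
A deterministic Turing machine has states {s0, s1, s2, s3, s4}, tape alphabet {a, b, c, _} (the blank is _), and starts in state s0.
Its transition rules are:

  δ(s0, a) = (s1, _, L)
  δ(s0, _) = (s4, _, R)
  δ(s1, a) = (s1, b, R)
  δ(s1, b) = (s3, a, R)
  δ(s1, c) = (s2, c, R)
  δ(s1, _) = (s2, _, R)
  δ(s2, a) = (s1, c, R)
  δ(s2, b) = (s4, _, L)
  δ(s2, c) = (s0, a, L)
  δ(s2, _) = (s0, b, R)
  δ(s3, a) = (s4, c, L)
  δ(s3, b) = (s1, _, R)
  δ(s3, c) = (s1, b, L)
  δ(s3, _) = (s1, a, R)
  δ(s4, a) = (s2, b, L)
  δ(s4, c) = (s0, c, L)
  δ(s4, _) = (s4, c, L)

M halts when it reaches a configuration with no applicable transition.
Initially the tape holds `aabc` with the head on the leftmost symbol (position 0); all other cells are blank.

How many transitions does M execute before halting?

s0 | _[a]abc_____   read a → write _, move L, go to s1
s1 | [_]_abc_____   read _ → write _, move R, go to s2
s2 | _[_]abc_____   read _ → write b, move R, go to s0
s0 | _b[a]bc_____   read a → write _, move L, go to s1
s1 | _[b]_bc_____   read b → write a, move R, go to s3
s3 | _a[_]bc_____   read _ → write a, move R, go to s1
s1 | _aa[b]c_____   read b → write a, move R, go to s3
s3 | _aaa[c]_____   read c → write b, move L, go to s1
s1 | _aa[a]b_____   read a → write b, move R, go to s1
s1 | _aab[b]_____   read b → write a, move R, go to s3
s3 | _aaba[_]____   read _ → write a, move R, go to s1
s1 | _aabaa[_]___   read _ → write _, move R, go to s2
s2 | _aabaa_[_]__   read _ → write b, move R, go to s0
s0 | _aabaa_b[_]_   read _ → write _, move R, go to s4
s4 | _aabaa_b_[_]   read _ → write c, move L, go to s4
s4 | _aabaa_b[_]c   read _ → write c, move L, go to s4
s4 | _aabaa_[b]cc
M halts after 16 transitions.

16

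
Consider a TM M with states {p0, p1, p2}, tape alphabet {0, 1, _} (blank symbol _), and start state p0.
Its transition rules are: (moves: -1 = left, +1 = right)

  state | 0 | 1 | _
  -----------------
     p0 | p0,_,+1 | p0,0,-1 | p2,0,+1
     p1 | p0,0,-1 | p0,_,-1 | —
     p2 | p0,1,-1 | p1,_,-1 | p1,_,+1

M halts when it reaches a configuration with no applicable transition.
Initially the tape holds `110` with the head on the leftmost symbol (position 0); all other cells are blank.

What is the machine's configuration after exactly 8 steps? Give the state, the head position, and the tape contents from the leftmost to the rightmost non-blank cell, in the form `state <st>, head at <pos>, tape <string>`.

state=p0 head=0 tape=_[1]10   (p0,1)→(p0,0,-1)
state=p0 head=-1 tape=[_]010   (p0,_)→(p2,0,+1)
state=p2 head=0 tape=0[0]10   (p2,0)→(p0,1,-1)
state=p0 head=-1 tape=[0]110   (p0,0)→(p0,_,+1)
state=p0 head=0 tape=_[1]10   (p0,1)→(p0,0,-1)
state=p0 head=-1 tape=[_]010   (p0,_)→(p2,0,+1)
state=p2 head=0 tape=0[0]10   (p2,0)→(p0,1,-1)
state=p0 head=-1 tape=[0]110   (p0,0)→(p0,_,+1)
state=p0 head=0 tape=_[1]10
After 8 steps: state p0, head at 0, tape 110.

state p0, head at 0, tape 110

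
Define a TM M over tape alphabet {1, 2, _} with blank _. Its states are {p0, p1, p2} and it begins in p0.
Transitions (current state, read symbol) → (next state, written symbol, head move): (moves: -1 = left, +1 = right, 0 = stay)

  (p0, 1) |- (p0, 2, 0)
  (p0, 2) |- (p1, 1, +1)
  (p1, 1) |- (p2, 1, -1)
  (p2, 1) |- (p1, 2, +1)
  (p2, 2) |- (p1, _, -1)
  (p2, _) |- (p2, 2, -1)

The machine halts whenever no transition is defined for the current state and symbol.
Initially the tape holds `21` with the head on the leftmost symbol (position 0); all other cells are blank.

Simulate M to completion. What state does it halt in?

p0 | _[2]1   read 2 → write 1, move +1, go to p1
p1 | _1[1]   read 1 → write 1, move -1, go to p2
p2 | _[1]1   read 1 → write 2, move +1, go to p1
p1 | _2[1]   read 1 → write 1, move -1, go to p2
p2 | _[2]1   read 2 → write _, move -1, go to p1
p1 | [_]_1
No transition is defined for (p1, _); M halts in state p1.

p1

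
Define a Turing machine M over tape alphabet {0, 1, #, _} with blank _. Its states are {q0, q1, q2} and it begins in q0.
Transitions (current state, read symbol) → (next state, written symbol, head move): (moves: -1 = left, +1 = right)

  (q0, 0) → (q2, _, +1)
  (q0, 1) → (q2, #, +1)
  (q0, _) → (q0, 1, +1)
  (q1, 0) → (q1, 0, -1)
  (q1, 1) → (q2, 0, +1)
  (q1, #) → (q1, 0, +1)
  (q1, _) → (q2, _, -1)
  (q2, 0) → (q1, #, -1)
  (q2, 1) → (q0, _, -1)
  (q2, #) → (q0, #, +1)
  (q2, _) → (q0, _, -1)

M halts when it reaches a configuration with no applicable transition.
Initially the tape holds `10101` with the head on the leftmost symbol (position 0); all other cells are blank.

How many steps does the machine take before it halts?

state=q0 head=0 tape=___[1]0101   (q0,1)→(q2,#,+1)
state=q2 head=1 tape=___#[0]101   (q2,0)→(q1,#,-1)
state=q1 head=0 tape=___[#]#101   (q1,#)→(q1,0,+1)
state=q1 head=1 tape=___0[#]101   (q1,#)→(q1,0,+1)
state=q1 head=2 tape=___00[1]01   (q1,1)→(q2,0,+1)
state=q2 head=3 tape=___000[0]1   (q2,0)→(q1,#,-1)
state=q1 head=2 tape=___00[0]#1   (q1,0)→(q1,0,-1)
state=q1 head=1 tape=___0[0]0#1   (q1,0)→(q1,0,-1)
state=q1 head=0 tape=___[0]00#1   (q1,0)→(q1,0,-1)
state=q1 head=-1 tape=__[_]000#1   (q1,_)→(q2,_,-1)
state=q2 head=-2 tape=_[_]_000#1   (q2,_)→(q0,_,-1)
state=q0 head=-3 tape=[_]__000#1   (q0,_)→(q0,1,+1)
state=q0 head=-2 tape=1[_]_000#1   (q0,_)→(q0,1,+1)
state=q0 head=-1 tape=11[_]000#1   (q0,_)→(q0,1,+1)
state=q0 head=0 tape=111[0]00#1   (q0,0)→(q2,_,+1)
state=q2 head=1 tape=111_[0]0#1   (q2,0)→(q1,#,-1)
state=q1 head=0 tape=111[_]#0#1   (q1,_)→(q2,_,-1)
state=q2 head=-1 tape=11[1]_#0#1   (q2,1)→(q0,_,-1)
state=q0 head=-2 tape=1[1]__#0#1   (q0,1)→(q2,#,+1)
state=q2 head=-1 tape=1#[_]_#0#1   (q2,_)→(q0,_,-1)
state=q0 head=-2 tape=1[#]__#0#1
M halts after 20 transitions.

20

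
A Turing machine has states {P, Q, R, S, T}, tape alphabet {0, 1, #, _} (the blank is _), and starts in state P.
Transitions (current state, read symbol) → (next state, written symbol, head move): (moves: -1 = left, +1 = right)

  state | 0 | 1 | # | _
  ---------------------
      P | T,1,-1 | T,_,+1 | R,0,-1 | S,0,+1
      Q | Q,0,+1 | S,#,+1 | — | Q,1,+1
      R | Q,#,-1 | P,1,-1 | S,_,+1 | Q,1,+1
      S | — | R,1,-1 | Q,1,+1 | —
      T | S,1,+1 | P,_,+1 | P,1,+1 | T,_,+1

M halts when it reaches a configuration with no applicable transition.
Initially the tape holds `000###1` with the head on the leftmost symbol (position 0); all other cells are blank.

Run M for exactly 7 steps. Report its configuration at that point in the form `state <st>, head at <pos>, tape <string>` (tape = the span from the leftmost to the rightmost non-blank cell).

state T, head at 1, tape 1###1

P | _[0]00###1   read 0 → write 1, move -1, go to T
T | [_]100###1   read _ → write _, move +1, go to T
T | _[1]00###1   read 1 → write _, move +1, go to P
P | __[0]0###1   read 0 → write 1, move -1, go to T
T | _[_]10###1   read _ → write _, move +1, go to T
T | __[1]0###1   read 1 → write _, move +1, go to P
P | ___[0]###1   read 0 → write 1, move -1, go to T
T | __[_]1###1
After 7 steps: state T, head at 1, tape 1###1.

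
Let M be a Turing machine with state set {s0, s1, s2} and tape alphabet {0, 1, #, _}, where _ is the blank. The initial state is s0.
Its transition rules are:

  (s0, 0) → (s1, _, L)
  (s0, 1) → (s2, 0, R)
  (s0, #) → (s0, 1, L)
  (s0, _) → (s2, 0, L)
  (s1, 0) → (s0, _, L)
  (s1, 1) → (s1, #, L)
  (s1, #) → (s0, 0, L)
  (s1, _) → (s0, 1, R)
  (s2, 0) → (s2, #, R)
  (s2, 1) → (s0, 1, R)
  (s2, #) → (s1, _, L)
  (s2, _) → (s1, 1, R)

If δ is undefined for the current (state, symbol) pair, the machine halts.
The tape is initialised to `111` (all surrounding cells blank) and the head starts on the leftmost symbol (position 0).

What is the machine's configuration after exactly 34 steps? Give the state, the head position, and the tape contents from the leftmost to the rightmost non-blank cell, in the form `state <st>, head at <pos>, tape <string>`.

state s1, head at -2, tape 0#___0

state=s0 head=0 tape=__[1]11___   (s0,1)→(s2,0,R)
state=s2 head=1 tape=__0[1]1___   (s2,1)→(s0,1,R)
state=s0 head=2 tape=__01[1]___   (s0,1)→(s2,0,R)
state=s2 head=3 tape=__010[_]__   (s2,_)→(s1,1,R)
state=s1 head=4 tape=__0101[_]_   (s1,_)→(s0,1,R)
state=s0 head=5 tape=__01011[_]   (s0,_)→(s2,0,L)
state=s2 head=4 tape=__0101[1]0   (s2,1)→(s0,1,R)
state=s0 head=5 tape=__01011[0]   (s0,0)→(s1,_,L)
state=s1 head=4 tape=__0101[1]_   (s1,1)→(s1,#,L)
state=s1 head=3 tape=__010[1]#_   (s1,1)→(s1,#,L)
state=s1 head=2 tape=__01[0]##_   (s1,0)→(s0,_,L)
state=s0 head=1 tape=__0[1]_##_   (s0,1)→(s2,0,R)
state=s2 head=2 tape=__00[_]##_   (s2,_)→(s1,1,R)
state=s1 head=3 tape=__001[#]#_   (s1,#)→(s0,0,L)
state=s0 head=2 tape=__00[1]0#_   (s0,1)→(s2,0,R)
state=s2 head=3 tape=__000[0]#_   (s2,0)→(s2,#,R)
state=s2 head=4 tape=__000#[#]_   (s2,#)→(s1,_,L)
state=s1 head=3 tape=__000[#]__   (s1,#)→(s0,0,L)
state=s0 head=2 tape=__00[0]0__   (s0,0)→(s1,_,L)
state=s1 head=1 tape=__0[0]_0__   (s1,0)→(s0,_,L)
state=s0 head=0 tape=__[0]__0__   (s0,0)→(s1,_,L)
state=s1 head=-1 tape=_[_]___0__   (s1,_)→(s0,1,R)
state=s0 head=0 tape=_1[_]__0__   (s0,_)→(s2,0,L)
state=s2 head=-1 tape=_[1]0__0__   (s2,1)→(s0,1,R)
state=s0 head=0 tape=_1[0]__0__   (s0,0)→(s1,_,L)
state=s1 head=-1 tape=_[1]___0__   (s1,1)→(s1,#,L)
state=s1 head=-2 tape=[_]#___0__   (s1,_)→(s0,1,R)
state=s0 head=-1 tape=1[#]___0__   (s0,#)→(s0,1,L)
state=s0 head=-2 tape=[1]1___0__   (s0,1)→(s2,0,R)
state=s2 head=-1 tape=0[1]___0__   (s2,1)→(s0,1,R)
state=s0 head=0 tape=01[_]__0__   (s0,_)→(s2,0,L)
state=s2 head=-1 tape=0[1]0__0__   (s2,1)→(s0,1,R)
state=s0 head=0 tape=01[0]__0__   (s0,0)→(s1,_,L)
state=s1 head=-1 tape=0[1]___0__   (s1,1)→(s1,#,L)
state=s1 head=-2 tape=[0]#___0__
After 34 steps: state s1, head at -2, tape 0#___0.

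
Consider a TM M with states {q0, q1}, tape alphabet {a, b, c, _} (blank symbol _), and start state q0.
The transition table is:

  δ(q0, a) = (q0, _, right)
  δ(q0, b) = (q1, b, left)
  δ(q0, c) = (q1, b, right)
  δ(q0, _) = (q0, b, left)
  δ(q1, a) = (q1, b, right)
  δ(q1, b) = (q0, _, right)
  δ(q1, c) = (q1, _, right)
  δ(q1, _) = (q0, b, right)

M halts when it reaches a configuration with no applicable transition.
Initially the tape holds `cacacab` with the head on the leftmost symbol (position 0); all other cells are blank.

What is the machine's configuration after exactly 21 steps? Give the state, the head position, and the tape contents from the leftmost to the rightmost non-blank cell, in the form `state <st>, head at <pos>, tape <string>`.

state q0, head at 5, tape bb_b_bbb

state=q0 head=0 tape=[c]acacab_   (q0,c)→(q1,b,right)
state=q1 head=1 tape=b[a]cacab_   (q1,a)→(q1,b,right)
state=q1 head=2 tape=bb[c]acab_   (q1,c)→(q1,_,right)
state=q1 head=3 tape=bb_[a]cab_   (q1,a)→(q1,b,right)
state=q1 head=4 tape=bb_b[c]ab_   (q1,c)→(q1,_,right)
state=q1 head=5 tape=bb_b_[a]b_   (q1,a)→(q1,b,right)
state=q1 head=6 tape=bb_b_b[b]_   (q1,b)→(q0,_,right)
state=q0 head=7 tape=bb_b_b_[_]   (q0,_)→(q0,b,left)
state=q0 head=6 tape=bb_b_b[_]b   (q0,_)→(q0,b,left)
state=q0 head=5 tape=bb_b_[b]bb   (q0,b)→(q1,b,left)
state=q1 head=4 tape=bb_b[_]bbb   (q1,_)→(q0,b,right)
state=q0 head=5 tape=bb_bb[b]bb   (q0,b)→(q1,b,left)
state=q1 head=4 tape=bb_b[b]bbb   (q1,b)→(q0,_,right)
state=q0 head=5 tape=bb_b_[b]bb   (q0,b)→(q1,b,left)
state=q1 head=4 tape=bb_b[_]bbb   (q1,_)→(q0,b,right)
state=q0 head=5 tape=bb_bb[b]bb   (q0,b)→(q1,b,left)
state=q1 head=4 tape=bb_b[b]bbb   (q1,b)→(q0,_,right)
state=q0 head=5 tape=bb_b_[b]bb   (q0,b)→(q1,b,left)
state=q1 head=4 tape=bb_b[_]bbb   (q1,_)→(q0,b,right)
state=q0 head=5 tape=bb_bb[b]bb   (q0,b)→(q1,b,left)
state=q1 head=4 tape=bb_b[b]bbb   (q1,b)→(q0,_,right)
state=q0 head=5 tape=bb_b_[b]bb
After 21 steps: state q0, head at 5, tape bb_b_bbb.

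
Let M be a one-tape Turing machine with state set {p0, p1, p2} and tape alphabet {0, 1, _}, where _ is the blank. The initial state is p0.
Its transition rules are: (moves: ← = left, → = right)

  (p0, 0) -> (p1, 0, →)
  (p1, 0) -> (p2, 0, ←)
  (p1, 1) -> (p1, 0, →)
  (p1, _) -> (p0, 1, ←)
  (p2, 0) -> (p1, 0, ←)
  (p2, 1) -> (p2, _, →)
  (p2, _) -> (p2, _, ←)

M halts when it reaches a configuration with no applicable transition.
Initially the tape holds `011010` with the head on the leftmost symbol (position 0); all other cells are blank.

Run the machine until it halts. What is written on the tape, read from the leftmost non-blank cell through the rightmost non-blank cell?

state=p0 head=0 tape=__[0]11010   (p0,0)→(p1,0,→)
state=p1 head=1 tape=__0[1]1010   (p1,1)→(p1,0,→)
state=p1 head=2 tape=__00[1]010   (p1,1)→(p1,0,→)
state=p1 head=3 tape=__000[0]10   (p1,0)→(p2,0,←)
state=p2 head=2 tape=__00[0]010   (p2,0)→(p1,0,←)
state=p1 head=1 tape=__0[0]0010   (p1,0)→(p2,0,←)
state=p2 head=0 tape=__[0]00010   (p2,0)→(p1,0,←)
state=p1 head=-1 tape=_[_]000010   (p1,_)→(p0,1,←)
state=p0 head=-2 tape=[_]1000010
The non-blank tape span at halt is 1000010.

1000010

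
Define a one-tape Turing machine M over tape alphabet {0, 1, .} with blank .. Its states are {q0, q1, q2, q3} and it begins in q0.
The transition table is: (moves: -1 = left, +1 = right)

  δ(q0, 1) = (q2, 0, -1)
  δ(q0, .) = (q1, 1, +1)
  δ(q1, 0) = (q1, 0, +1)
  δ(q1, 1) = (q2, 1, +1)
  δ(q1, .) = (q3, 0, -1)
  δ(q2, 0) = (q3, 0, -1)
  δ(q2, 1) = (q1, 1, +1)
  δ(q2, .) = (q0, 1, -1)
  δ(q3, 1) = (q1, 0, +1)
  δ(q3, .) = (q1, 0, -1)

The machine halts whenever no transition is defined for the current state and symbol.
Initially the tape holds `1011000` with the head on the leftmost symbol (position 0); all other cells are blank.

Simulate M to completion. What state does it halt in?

q3

q0 | ..[1]011000.   read 1 → write 0, move -1, go to q2
q2 | .[.]0011000.   read . → write 1, move -1, go to q0
q0 | [.]10011000.   read . → write 1, move +1, go to q1
q1 | 1[1]0011000.   read 1 → write 1, move +1, go to q2
q2 | 11[0]011000.   read 0 → write 0, move -1, go to q3
q3 | 1[1]0011000.   read 1 → write 0, move +1, go to q1
q1 | 10[0]011000.   read 0 → write 0, move +1, go to q1
q1 | 100[0]11000.   read 0 → write 0, move +1, go to q1
q1 | 1000[1]1000.   read 1 → write 1, move +1, go to q2
q2 | 10001[1]000.   read 1 → write 1, move +1, go to q1
q1 | 100011[0]00.   read 0 → write 0, move +1, go to q1
q1 | 1000110[0]0.   read 0 → write 0, move +1, go to q1
q1 | 10001100[0].   read 0 → write 0, move +1, go to q1
q1 | 100011000[.]   read . → write 0, move -1, go to q3
q3 | 10001100[0]0
No transition is defined for (q3, 0); M halts in state q3.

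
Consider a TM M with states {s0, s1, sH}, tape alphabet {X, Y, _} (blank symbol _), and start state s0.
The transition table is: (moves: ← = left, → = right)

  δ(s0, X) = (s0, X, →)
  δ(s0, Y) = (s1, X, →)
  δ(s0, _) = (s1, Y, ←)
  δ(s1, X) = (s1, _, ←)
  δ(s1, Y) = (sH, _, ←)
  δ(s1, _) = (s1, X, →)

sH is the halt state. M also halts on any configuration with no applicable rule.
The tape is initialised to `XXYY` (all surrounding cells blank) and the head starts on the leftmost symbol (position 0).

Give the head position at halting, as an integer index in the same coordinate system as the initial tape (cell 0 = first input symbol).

2

s0 | [X]XYY   read X → write X, move →, go to s0
s0 | X[X]YY   read X → write X, move →, go to s0
s0 | XX[Y]Y   read Y → write X, move →, go to s1
s1 | XXX[Y]   read Y → write _, move ←, go to sH
sH | XX[X]_
At halt the head is at cell 2.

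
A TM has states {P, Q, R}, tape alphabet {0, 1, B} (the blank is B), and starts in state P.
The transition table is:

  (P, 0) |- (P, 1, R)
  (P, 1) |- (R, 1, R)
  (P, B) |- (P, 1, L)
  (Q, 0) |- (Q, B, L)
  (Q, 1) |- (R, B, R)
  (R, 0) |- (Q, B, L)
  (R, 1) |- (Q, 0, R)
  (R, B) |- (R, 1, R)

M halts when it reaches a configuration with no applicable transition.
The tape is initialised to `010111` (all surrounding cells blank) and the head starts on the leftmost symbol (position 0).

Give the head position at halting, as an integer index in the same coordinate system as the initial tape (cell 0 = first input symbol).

6

state=P head=0 tape=[0]10111B   (P,0)→(P,1,R)
state=P head=1 tape=1[1]0111B   (P,1)→(R,1,R)
state=R head=2 tape=11[0]111B   (R,0)→(Q,B,L)
state=Q head=1 tape=1[1]B111B   (Q,1)→(R,B,R)
state=R head=2 tape=1B[B]111B   (R,B)→(R,1,R)
state=R head=3 tape=1B1[1]11B   (R,1)→(Q,0,R)
state=Q head=4 tape=1B10[1]1B   (Q,1)→(R,B,R)
state=R head=5 tape=1B10B[1]B   (R,1)→(Q,0,R)
state=Q head=6 tape=1B10B0[B]
At halt the head is at cell 6.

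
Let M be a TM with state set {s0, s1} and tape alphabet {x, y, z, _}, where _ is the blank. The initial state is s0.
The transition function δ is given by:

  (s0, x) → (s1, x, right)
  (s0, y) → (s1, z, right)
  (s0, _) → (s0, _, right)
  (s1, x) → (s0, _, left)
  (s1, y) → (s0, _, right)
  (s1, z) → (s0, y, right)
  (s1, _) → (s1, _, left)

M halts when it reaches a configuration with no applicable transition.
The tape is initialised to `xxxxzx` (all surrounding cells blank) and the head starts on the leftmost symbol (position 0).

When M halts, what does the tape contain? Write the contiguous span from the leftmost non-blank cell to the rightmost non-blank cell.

state=s0 head=0 tape=_[x]xxxzx   (s0,x)→(s1,x,right)
state=s1 head=1 tape=_x[x]xxzx   (s1,x)→(s0,_,left)
state=s0 head=0 tape=_[x]_xxzx   (s0,x)→(s1,x,right)
state=s1 head=1 tape=_x[_]xxzx   (s1,_)→(s1,_,left)
state=s1 head=0 tape=_[x]_xxzx   (s1,x)→(s0,_,left)
state=s0 head=-1 tape=[_]__xxzx   (s0,_)→(s0,_,right)
state=s0 head=0 tape=_[_]_xxzx   (s0,_)→(s0,_,right)
state=s0 head=1 tape=__[_]xxzx   (s0,_)→(s0,_,right)
state=s0 head=2 tape=___[x]xzx   (s0,x)→(s1,x,right)
state=s1 head=3 tape=___x[x]zx   (s1,x)→(s0,_,left)
state=s0 head=2 tape=___[x]_zx   (s0,x)→(s1,x,right)
state=s1 head=3 tape=___x[_]zx   (s1,_)→(s1,_,left)
state=s1 head=2 tape=___[x]_zx   (s1,x)→(s0,_,left)
state=s0 head=1 tape=__[_]__zx   (s0,_)→(s0,_,right)
state=s0 head=2 tape=___[_]_zx   (s0,_)→(s0,_,right)
state=s0 head=3 tape=____[_]zx   (s0,_)→(s0,_,right)
state=s0 head=4 tape=_____[z]x
The non-blank tape span at halt is zx.

zx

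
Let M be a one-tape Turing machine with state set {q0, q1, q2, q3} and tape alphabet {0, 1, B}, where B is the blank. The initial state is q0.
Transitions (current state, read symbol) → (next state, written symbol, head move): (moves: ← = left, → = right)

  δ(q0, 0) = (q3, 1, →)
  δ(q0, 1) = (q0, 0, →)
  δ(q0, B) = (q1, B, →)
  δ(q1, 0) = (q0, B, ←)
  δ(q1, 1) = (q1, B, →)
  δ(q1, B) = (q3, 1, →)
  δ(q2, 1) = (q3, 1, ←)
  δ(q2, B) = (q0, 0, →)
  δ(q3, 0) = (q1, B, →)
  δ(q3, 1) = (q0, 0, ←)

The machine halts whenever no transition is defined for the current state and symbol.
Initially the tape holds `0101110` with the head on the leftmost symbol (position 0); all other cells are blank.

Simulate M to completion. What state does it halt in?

q3

q0 | [0]101110B   read 0 → write 1, move →, go to q3
q3 | 1[1]01110B   read 1 → write 0, move ←, go to q0
q0 | [1]001110B   read 1 → write 0, move →, go to q0
q0 | 0[0]01110B   read 0 → write 1, move →, go to q3
q3 | 01[0]1110B   read 0 → write B, move →, go to q1
q1 | 01B[1]110B   read 1 → write B, move →, go to q1
q1 | 01BB[1]10B   read 1 → write B, move →, go to q1
q1 | 01BBB[1]0B   read 1 → write B, move →, go to q1
q1 | 01BBBB[0]B   read 0 → write B, move ←, go to q0
q0 | 01BBB[B]BB   read B → write B, move →, go to q1
q1 | 01BBBB[B]B   read B → write 1, move →, go to q3
q3 | 01BBBB1[B]
No transition is defined for (q3, B); M halts in state q3.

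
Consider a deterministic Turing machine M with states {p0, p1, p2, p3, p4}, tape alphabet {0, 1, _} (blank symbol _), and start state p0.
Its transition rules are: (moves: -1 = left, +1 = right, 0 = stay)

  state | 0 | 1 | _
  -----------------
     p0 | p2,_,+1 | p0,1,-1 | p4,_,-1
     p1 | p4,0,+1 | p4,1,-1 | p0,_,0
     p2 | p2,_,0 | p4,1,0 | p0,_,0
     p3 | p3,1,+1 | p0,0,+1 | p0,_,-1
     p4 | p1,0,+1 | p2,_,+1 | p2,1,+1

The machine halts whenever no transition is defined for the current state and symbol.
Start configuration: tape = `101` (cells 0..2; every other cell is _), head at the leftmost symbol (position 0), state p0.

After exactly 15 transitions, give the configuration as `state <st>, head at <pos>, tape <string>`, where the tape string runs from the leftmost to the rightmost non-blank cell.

state p2, head at -1, tape 1_101

state=p0 head=0 tape=__[1]01   (p0,1)→(p0,1,-1)
state=p0 head=-1 tape=_[_]101   (p0,_)→(p4,_,-1)
state=p4 head=-2 tape=[_]_101   (p4,_)→(p2,1,+1)
state=p2 head=-1 tape=1[_]101   (p2,_)→(p0,_,0)
state=p0 head=-1 tape=1[_]101   (p0,_)→(p4,_,-1)
state=p4 head=-2 tape=[1]_101   (p4,1)→(p2,_,+1)
state=p2 head=-1 tape=_[_]101   (p2,_)→(p0,_,0)
state=p0 head=-1 tape=_[_]101   (p0,_)→(p4,_,-1)
state=p4 head=-2 tape=[_]_101   (p4,_)→(p2,1,+1)
state=p2 head=-1 tape=1[_]101   (p2,_)→(p0,_,0)
state=p0 head=-1 tape=1[_]101   (p0,_)→(p4,_,-1)
state=p4 head=-2 tape=[1]_101   (p4,1)→(p2,_,+1)
state=p2 head=-1 tape=_[_]101   (p2,_)→(p0,_,0)
state=p0 head=-1 tape=_[_]101   (p0,_)→(p4,_,-1)
state=p4 head=-2 tape=[_]_101   (p4,_)→(p2,1,+1)
state=p2 head=-1 tape=1[_]101
After 15 steps: state p2, head at -1, tape 1_101.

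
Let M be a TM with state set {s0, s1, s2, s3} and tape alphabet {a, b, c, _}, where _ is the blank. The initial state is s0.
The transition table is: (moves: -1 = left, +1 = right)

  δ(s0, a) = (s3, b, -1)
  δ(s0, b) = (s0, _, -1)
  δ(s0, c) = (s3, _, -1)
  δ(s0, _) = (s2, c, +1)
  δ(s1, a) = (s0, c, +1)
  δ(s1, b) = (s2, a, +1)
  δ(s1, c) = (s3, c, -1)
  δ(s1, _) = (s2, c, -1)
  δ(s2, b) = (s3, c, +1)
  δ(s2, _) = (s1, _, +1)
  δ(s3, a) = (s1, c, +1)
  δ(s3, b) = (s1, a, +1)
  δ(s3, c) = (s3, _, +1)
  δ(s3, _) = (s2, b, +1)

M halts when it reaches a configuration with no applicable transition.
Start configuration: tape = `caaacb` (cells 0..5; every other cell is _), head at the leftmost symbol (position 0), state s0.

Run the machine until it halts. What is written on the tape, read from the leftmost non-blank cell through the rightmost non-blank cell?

b__a_bcbbc

s0 | _[c]aaacb___   read c → write _, move -1, go to s3
s3 | [_]_aaacb___   read _ → write b, move +1, go to s2
s2 | b[_]aaacb___   read _ → write _, move +1, go to s1
s1 | b_[a]aacb___   read a → write c, move +1, go to s0
s0 | b_c[a]acb___   read a → write b, move -1, go to s3
s3 | b_[c]bacb___   read c → write _, move +1, go to s3
s3 | b__[b]acb___   read b → write a, move +1, go to s1
s1 | b__a[a]cb___   read a → write c, move +1, go to s0
s0 | b__ac[c]b___   read c → write _, move -1, go to s3
s3 | b__a[c]_b___   read c → write _, move +1, go to s3
s3 | b__a_[_]b___   read _ → write b, move +1, go to s2
s2 | b__a_b[b]___   read b → write c, move +1, go to s3
s3 | b__a_bc[_]__   read _ → write b, move +1, go to s2
s2 | b__a_bcb[_]_   read _ → write _, move +1, go to s1
s1 | b__a_bcb_[_]   read _ → write c, move -1, go to s2
s2 | b__a_bcb[_]c   read _ → write _, move +1, go to s1
s1 | b__a_bcb_[c]   read c → write c, move -1, go to s3
s3 | b__a_bcb[_]c   read _ → write b, move +1, go to s2
s2 | b__a_bcbb[c]
The non-blank tape span at halt is b__a_bcbbc.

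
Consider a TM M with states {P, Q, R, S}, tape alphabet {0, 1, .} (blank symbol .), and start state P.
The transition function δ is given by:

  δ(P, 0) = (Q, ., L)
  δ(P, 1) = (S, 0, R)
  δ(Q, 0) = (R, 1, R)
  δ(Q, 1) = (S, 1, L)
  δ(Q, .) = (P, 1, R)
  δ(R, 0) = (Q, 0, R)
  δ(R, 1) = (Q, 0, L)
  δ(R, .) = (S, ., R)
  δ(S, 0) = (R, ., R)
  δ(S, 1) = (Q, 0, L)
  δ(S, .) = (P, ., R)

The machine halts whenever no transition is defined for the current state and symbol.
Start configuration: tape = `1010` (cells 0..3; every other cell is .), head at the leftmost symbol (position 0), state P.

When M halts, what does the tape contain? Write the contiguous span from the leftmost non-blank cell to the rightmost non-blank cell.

state=P head=0 tape=.[1]010   (P,1)→(S,0,R)
state=S head=1 tape=.0[0]10   (S,0)→(R,.,R)
state=R head=2 tape=.0.[1]0   (R,1)→(Q,0,L)
state=Q head=1 tape=.0[.]00   (Q,.)→(P,1,R)
state=P head=2 tape=.01[0]0   (P,0)→(Q,.,L)
state=Q head=1 tape=.0[1].0   (Q,1)→(S,1,L)
state=S head=0 tape=.[0]1.0   (S,0)→(R,.,R)
state=R head=1 tape=..[1].0   (R,1)→(Q,0,L)
state=Q head=0 tape=.[.]0.0   (Q,.)→(P,1,R)
state=P head=1 tape=.1[0].0   (P,0)→(Q,.,L)
state=Q head=0 tape=.[1]..0   (Q,1)→(S,1,L)
state=S head=-1 tape=[.]1..0   (S,.)→(P,.,R)
state=P head=0 tape=.[1]..0   (P,1)→(S,0,R)
state=S head=1 tape=.0[.].0   (S,.)→(P,.,R)
state=P head=2 tape=.0.[.]0
The non-blank tape span at halt is 0..0.

0..0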